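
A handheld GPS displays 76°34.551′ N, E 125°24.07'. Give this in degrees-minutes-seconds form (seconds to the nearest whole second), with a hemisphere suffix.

76°34′33″ N, 125°24′4″ E

Lat: 34.55100′ → 34′ and 0.55100 × 60 = 33.06″
λ: 24.07000′ → 24′ and 0.07000 × 60 = 4.20″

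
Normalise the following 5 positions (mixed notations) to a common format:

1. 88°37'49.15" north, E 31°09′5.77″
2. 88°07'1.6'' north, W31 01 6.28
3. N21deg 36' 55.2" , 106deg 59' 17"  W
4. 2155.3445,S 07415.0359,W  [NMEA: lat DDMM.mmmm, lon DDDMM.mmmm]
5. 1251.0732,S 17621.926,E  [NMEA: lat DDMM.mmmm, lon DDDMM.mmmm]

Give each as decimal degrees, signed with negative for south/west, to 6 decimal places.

Point 1:
  φ: 37′ + 49.15″ = 37.81917′; 88 + 37.81917/60 = 88.6303194
  N → positive
  Lon: 31° + 9/60 + 5.77/3600 = 31 + 0.150000 + 0.001603 = 31.1516028
  E → positive
Point 2:
  Latitude: 7′ + 1.6″ = 7.02667′; 88 + 7.02667/60 = 88.1171111
  N ⇒ keep positive
  λ: 1′ + 6.28″ = 1.10467′; 31 + 1.10467/60 = 31.0184111
  hemisphere W, so the sign is −
Point 3:
  φ: 21 + 36/60 + 55.2/3600 = 21.6153333
  N → positive
  λ: 106° + 59/60 + 17/3600 = 106 + 0.983333 + 0.004722 = 106.9880556
  W → negative
Point 4:
  Lat: split at 2 digits → 21° and 55.3445′; 21 + 55.3445/60 = 21.9224083
  S → negative
  Longitude: split at 3 digits → 074° and 15.0359′; 74 + 15.0359/60 = 74.2505983
  W → negative
Point 5:
  Latitude: split at 2 digits → 12° and 51.0732′; 12 + 51.0732/60 = 12.8512200
  S ⇒ negate
  Longitude: split at 3 digits → 176° and 21.926′; 176 + 21.926/60 = 176.3654333
  E ⇒ keep positive

1. 88.630319, 31.151603
2. 88.117111, -31.018411
3. 21.615333, -106.988056
4. -21.922408, -74.250598
5. -12.851220, 176.365433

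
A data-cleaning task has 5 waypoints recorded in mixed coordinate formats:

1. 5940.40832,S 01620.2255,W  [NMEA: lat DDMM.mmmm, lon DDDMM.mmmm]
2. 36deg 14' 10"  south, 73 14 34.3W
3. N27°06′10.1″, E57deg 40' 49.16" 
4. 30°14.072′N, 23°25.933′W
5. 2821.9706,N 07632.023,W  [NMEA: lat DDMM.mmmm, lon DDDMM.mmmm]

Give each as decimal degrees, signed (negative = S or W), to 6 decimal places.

Point 1:
  Latitude: degrees = first 2 digits = 59, minutes = 40.40832; 59 + 40.40832/60 = 59.6734720
  S → negative
  Lon: degrees = first 3 digits = 16, minutes = 20.2255; 16 + 20.2255/60 = 16.3370917
  W → negative
Point 2:
  Lat: 14′ + 10″ = 14.16667′; 36 + 14.16667/60 = 36.2361111
  S ⇒ negate
  λ: 73 + 14/60 + 34.3/3600 = 73.2428611
  W → negative
Point 3:
  Latitude: 27 + 6/60 + 10.1/3600 = 27.1028056
  N → positive
  λ: 57 + 40/60 + 49.16/3600 = 57.6803222
  E → positive
Point 4:
  φ: 30 + 14.072/60 = 30.2345333
  N ⇒ keep positive
  Longitude: 25.933′ = 0.432217°; total 23.4322167
  W ⇒ negate
Point 5:
  Latitude: split at 2 digits → 28° and 21.9706′; 28 + 21.9706/60 = 28.3661767
  N → positive
  Lon: degrees = first 3 digits = 76, minutes = 32.023; 76 + 32.023/60 = 76.5337167
  hemisphere W, so the sign is −

1. -59.673472, -16.337092
2. -36.236111, -73.242861
3. 27.102806, 57.680322
4. 30.234533, -23.432217
5. 28.366177, -76.533717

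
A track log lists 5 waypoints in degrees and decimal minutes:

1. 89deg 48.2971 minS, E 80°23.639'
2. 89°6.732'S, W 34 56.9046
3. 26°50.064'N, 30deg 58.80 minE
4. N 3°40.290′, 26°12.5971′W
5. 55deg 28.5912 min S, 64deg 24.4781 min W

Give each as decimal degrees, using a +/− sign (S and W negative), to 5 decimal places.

1. -89.80495, 80.39398
2. -89.11220, -34.94841
3. 26.83440, 30.98000
4. 3.67150, -26.20995
5. -55.47652, -64.40797

Point 1:
  Latitude: 89 + 48.2971/60 = 89.804952
  hemisphere S, so the sign is −
  λ: 80 + 23.639/60 = 80.393983
  E ⇒ keep positive
Point 2:
  Lat: 89 + 6.732/60 = 89.112200
  S → negative
  λ: 34 + 56.9046/60 = 34.948410
  W → negative
Point 3:
  φ: 26 + 50.064/60 = 26.834400
  N → positive
  Lon: 30 + 58.8/60 = 30.980000
  E ⇒ keep positive
Point 4:
  Lat: 40.29′ = 0.671500°; total 3.671500
  N ⇒ keep positive
  λ: 26 + 12.5971/60 = 26.209952
  W → negative
Point 5:
  Lat: 55 + 28.5912/60 = 55.476520
  S → negative
  Longitude: 64 + 24.4781/60 = 64.407968
  W ⇒ negate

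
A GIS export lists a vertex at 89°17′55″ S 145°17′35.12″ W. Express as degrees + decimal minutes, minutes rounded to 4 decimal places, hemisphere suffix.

Lat: 17 + 55/60 = 17.916667′
λ: 17 + 35.12/60 = 17.585333′

89° 17.9167′ S, 145° 17.5853′ W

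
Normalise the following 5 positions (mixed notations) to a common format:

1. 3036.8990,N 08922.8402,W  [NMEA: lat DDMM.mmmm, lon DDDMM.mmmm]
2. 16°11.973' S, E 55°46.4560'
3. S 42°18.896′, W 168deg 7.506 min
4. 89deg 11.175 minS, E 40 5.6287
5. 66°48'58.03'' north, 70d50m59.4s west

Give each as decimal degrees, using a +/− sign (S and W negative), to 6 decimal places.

1. 30.614983, -89.380670
2. -16.199550, 55.774267
3. -42.314933, -168.125100
4. -89.186250, 40.093812
5. 66.816119, -70.849833

Point 1:
  Latitude: split at 2 digits → 30° and 36.899′; 30 + 36.899/60 = 30.6149833
  N → positive
  Longitude: split at 3 digits → 089° and 22.8402′; 89 + 22.8402/60 = 89.3806700
  W → negative
Point 2:
  φ: 11.973′ = 0.199550°; total 16.1995500
  S ⇒ negate
  Longitude: 46.456′ = 0.774267°; total 55.7742667
  E ⇒ keep positive
Point 3:
  Lat: 18.896′ = 0.314933°; total 42.3149333
  S → negative
  λ: 168 + 7.506/60 = 168.1251000
  hemisphere W, so the sign is −
Point 4:
  Latitude: 11.175′ = 0.186250°; total 89.1862500
  S → negative
  Longitude: 40 + 5.6287/60 = 40.0938117
  E → positive
Point 5:
  Lat: 66 + 48/60 + 58.03/3600 = 66.8161194
  N ⇒ keep positive
  Longitude: 70 + 50/60 + 59.4/3600 = 70.8498333
  W → negative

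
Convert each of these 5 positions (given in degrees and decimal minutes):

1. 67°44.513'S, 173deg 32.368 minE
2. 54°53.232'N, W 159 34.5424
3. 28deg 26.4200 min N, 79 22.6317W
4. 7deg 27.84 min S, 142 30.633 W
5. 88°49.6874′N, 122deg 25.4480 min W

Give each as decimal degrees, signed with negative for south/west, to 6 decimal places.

Point 1:
  φ: 44.513′ = 0.741883°; total 67.7418833
  hemisphere S, so the sign is −
  Longitude: 32.368′ = 0.539467°; total 173.5394667
  E → positive
Point 2:
  Lat: 54 + 53.232/60 = 54.8872000
  N ⇒ keep positive
  Lon: 34.5424′ = 0.575707°; total 159.5757067
  W → negative
Point 3:
  Latitude: 28 + 26.42/60 = 28.4403333
  N ⇒ keep positive
  Lon: 22.6317′ = 0.377195°; total 79.3771950
  W → negative
Point 4:
  Lat: 27.84′ = 0.464000°; total 7.4640000
  S → negative
  Lon: 142 + 30.633/60 = 142.5105500
  W ⇒ negate
Point 5:
  φ: 88 + 49.6874/60 = 88.8281233
  N → positive
  Longitude: 122 + 25.448/60 = 122.4241333
  W → negative

1. -67.741883, 173.539467
2. 54.887200, -159.575707
3. 28.440333, -79.377195
4. -7.464000, -142.510550
5. 88.828123, -122.424133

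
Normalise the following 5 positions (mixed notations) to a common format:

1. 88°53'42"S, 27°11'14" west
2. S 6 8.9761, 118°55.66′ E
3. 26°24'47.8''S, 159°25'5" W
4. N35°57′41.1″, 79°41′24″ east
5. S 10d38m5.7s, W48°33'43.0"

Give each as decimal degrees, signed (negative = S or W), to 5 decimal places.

1. -88.89500, -27.18722
2. -6.14960, 118.92767
3. -26.41328, -159.41806
4. 35.96142, 79.69000
5. -10.63492, -48.56194

Point 1:
  φ: 88° + 53/60 + 42/3600 = 88 + 0.883333 + 0.011667 = 88.895000
  S → negative
  Longitude: 11′ + 14″ = 11.23333′; 27 + 11.23333/60 = 27.187222
  hemisphere W, so the sign is −
Point 2:
  Latitude: 8.9761′ = 0.149602°; total 6.149602
  S ⇒ negate
  λ: 118 + 55.66/60 = 118.927667
  E → positive
Point 3:
  φ: 26 + 24/60 + 47.8/3600 = 26.413278
  S ⇒ negate
  Longitude: 159 + 25/60 + 5/3600 = 159.418056
  hemisphere W, so the sign is −
Point 4:
  Lat: 35 + 57/60 + 41.1/3600 = 35.961417
  N ⇒ keep positive
  λ: 41′ + 24″ = 41.40000′; 79 + 41.40000/60 = 79.690000
  E ⇒ keep positive
Point 5:
  Latitude: 10 + 38/60 + 5.7/3600 = 10.634917
  S → negative
  Longitude: 33′ + 43″ = 33.71667′; 48 + 33.71667/60 = 48.561944
  W ⇒ negate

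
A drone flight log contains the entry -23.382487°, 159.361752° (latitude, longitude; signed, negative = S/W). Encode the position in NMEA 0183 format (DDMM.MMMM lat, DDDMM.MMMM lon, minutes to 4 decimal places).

Latitude is negative → S; |value| = 23.382487
φ: fractional part 0.382487 → 22.949220 minutes
Longitude: 159° + 0.361752 × 60 = 159° 21.705120′

2322.9492,S / 15921.7051,E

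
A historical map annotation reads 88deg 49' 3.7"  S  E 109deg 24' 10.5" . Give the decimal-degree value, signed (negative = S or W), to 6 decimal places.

-88.817694, 109.402917

Latitude: 88° + 49/60 + 3.7/3600 = 88 + 0.816667 + 0.001028 = 88.8176944
hemisphere S, so the sign is −
λ: 109 + 24/60 + 10.5/3600 = 109.4029167
E → positive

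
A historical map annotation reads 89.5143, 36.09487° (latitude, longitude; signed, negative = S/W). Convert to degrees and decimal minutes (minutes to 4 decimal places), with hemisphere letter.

89° 30.8580′ N, 36° 5.6922′ E

φ: fractional part 0.514300 → 30.858000 minutes
Lon: fractional part 0.094870 → 5.692200 minutes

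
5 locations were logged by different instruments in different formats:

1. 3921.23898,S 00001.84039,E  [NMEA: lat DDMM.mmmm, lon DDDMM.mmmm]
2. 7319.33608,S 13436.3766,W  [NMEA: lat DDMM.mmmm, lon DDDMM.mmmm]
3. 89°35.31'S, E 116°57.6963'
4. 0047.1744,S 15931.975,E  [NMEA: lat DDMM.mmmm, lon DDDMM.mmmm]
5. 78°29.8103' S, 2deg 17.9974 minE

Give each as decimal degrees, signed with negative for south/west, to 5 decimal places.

1. -39.35398, 0.03067
2. -73.32227, -134.60628
3. -89.58850, 116.96161
4. -0.78624, 159.53292
5. -78.49684, 2.29996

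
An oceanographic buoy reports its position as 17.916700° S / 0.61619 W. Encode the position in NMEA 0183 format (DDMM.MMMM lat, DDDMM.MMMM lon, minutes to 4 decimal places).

1755.0020,S / 00036.9714,W

Lat: minutes = (17.916700 − 17) × 60 = 55.002000
Lon: minutes = (0.616190 − 0) × 60 = 36.971400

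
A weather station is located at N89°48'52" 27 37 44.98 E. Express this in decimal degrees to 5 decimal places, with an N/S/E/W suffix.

89.81444° N, 27.62916° E

Latitude: 89° + 48/60 + 52/3600 = 89 + 0.800000 + 0.014444 = 89.814444
Lon: 37′ + 44.98″ = 37.74967′; 27 + 37.74967/60 = 27.629161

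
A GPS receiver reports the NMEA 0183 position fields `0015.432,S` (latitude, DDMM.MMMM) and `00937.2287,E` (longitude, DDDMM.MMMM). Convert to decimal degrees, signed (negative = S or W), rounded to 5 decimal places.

-0.25720, 9.62048

φ: split at 2 digits → 00° and 15.432′; 0 + 15.432/60 = 0.257200
S → negative
Lon: degrees = first 3 digits = 9, minutes = 37.2287; 9 + 37.2287/60 = 9.620478
E → positive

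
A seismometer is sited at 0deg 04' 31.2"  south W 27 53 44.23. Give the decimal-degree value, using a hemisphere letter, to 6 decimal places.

Lat: 0 + 4/60 + 31.2/3600 = 0.0753333
Lon: 27 + 53/60 + 44.23/3600 = 27.8956194

0.075333° S, 27.895619° W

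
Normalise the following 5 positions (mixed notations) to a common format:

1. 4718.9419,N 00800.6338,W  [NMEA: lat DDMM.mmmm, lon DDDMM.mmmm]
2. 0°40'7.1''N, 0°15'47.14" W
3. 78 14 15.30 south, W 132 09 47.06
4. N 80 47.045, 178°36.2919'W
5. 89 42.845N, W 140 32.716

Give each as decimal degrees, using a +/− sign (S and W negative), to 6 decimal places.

Point 1:
  Lat: degrees = first 2 digits = 47, minutes = 18.9419; 47 + 18.9419/60 = 47.3156983
  N ⇒ keep positive
  Longitude: split at 3 digits → 008° and 0.6338′; 8 + 0.6338/60 = 8.0105633
  W → negative
Point 2:
  Latitude: 0° + 40/60 + 7.1/3600 = 0 + 0.666667 + 0.001972 = 0.6686389
  N → positive
  Lon: 15′ + 47.14″ = 15.78567′; 0 + 15.78567/60 = 0.2630944
  W → negative
Point 3:
  Lat: 78° + 14/60 + 15.3/3600 = 78 + 0.233333 + 0.004250 = 78.2375833
  hemisphere S, so the sign is −
  Lon: 9′ + 47.06″ = 9.78433′; 132 + 9.78433/60 = 132.1630722
  W → negative
Point 4:
  φ: 47.045′ = 0.784083°; total 80.7840833
  N → positive
  λ: 36.2919′ = 0.604865°; total 178.6048650
  W → negative
Point 5:
  φ: 42.845′ = 0.714083°; total 89.7140833
  N → positive
  Lon: 32.716′ = 0.545267°; total 140.5452667
  hemisphere W, so the sign is −

1. 47.315698, -8.010563
2. 0.668639, -0.263094
3. -78.237583, -132.163072
4. 80.784083, -178.604865
5. 89.714083, -140.545267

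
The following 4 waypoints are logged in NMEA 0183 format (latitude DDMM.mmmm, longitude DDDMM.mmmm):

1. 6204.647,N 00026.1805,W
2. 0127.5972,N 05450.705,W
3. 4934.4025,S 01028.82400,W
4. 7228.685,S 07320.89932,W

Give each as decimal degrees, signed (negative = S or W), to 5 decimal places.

Point 1:
  Latitude: degrees = first 2 digits = 62, minutes = 4.647; 62 + 4.647/60 = 62.077450
  N ⇒ keep positive
  Longitude: degrees = first 3 digits = 0, minutes = 26.1805; 0 + 26.1805/60 = 0.436342
  hemisphere W, so the sign is −
Point 2:
  φ: split at 2 digits → 01° and 27.5972′; 1 + 27.5972/60 = 1.459953
  N → positive
  Longitude: split at 3 digits → 054° and 50.705′; 54 + 50.705/60 = 54.845083
  W → negative
Point 3:
  φ: split at 2 digits → 49° and 34.4025′; 49 + 34.4025/60 = 49.573375
  hemisphere S, so the sign is −
  λ: degrees = first 3 digits = 10, minutes = 28.824; 10 + 28.824/60 = 10.480400
  W ⇒ negate
Point 4:
  Latitude: degrees = first 2 digits = 72, minutes = 28.685; 72 + 28.685/60 = 72.478083
  hemisphere S, so the sign is −
  Longitude: degrees = first 3 digits = 73, minutes = 20.89932; 73 + 20.89932/60 = 73.348322
  hemisphere W, so the sign is −

1. 62.07745, -0.43634
2. 1.45995, -54.84508
3. -49.57338, -10.48040
4. -72.47808, -73.34832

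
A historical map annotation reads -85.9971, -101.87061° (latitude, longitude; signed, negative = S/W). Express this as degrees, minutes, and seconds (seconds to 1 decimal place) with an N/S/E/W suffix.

85°59′49.6″ S, 101°52′14.2″ W

Latitude is negative → S; |value| = 85.997100
Latitude: whole degrees 85; 59.82600′ → 59′ and 49.560″
Longitude is negative → W; |value| = 101.870610
Lon: whole degrees 101; 52.23660′ → 52′ and 14.196″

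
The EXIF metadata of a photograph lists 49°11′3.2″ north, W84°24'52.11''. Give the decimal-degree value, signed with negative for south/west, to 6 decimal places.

49.184222, -84.414475

Latitude: 49 + 11/60 + 3.2/3600 = 49.1842222
N → positive
Lon: 24′ + 52.11″ = 24.86850′; 84 + 24.86850/60 = 84.4144750
W → negative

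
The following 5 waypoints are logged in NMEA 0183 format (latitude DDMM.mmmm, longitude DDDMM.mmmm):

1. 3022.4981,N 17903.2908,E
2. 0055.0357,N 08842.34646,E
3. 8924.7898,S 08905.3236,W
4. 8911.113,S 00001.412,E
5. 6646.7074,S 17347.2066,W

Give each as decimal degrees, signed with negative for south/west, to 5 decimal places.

1. 30.37497, 179.05485
2. 0.91726, 88.70577
3. -89.41316, -89.08873
4. -89.18522, 0.02353
5. -66.77846, -173.78678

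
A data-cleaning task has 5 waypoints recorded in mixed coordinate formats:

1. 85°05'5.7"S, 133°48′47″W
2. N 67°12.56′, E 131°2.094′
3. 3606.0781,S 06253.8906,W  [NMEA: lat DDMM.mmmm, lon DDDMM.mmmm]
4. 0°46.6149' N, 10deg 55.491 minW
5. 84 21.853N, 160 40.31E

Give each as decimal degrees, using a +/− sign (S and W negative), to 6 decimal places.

1. -85.084917, -133.813056
2. 67.209333, 131.034900
3. -36.101302, -62.898177
4. 0.776915, -10.924850
5. 84.364217, 160.671833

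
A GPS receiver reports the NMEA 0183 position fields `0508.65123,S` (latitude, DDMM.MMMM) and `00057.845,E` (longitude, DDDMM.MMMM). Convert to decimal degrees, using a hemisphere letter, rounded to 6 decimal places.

5.144187° S, 0.964083° E

φ: degrees = first 2 digits = 5, minutes = 8.65123; 5 + 8.65123/60 = 5.1441872
Longitude: split at 3 digits → 000° and 57.845′; 0 + 57.845/60 = 0.9640833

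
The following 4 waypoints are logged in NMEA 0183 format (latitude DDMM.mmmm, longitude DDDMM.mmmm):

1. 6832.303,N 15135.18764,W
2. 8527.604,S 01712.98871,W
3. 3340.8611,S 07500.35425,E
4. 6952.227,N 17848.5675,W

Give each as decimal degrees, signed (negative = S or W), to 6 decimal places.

Point 1:
  Lat: degrees = first 2 digits = 68, minutes = 32.303; 68 + 32.303/60 = 68.5383833
  N ⇒ keep positive
  λ: split at 3 digits → 151° and 35.18764′; 151 + 35.18764/60 = 151.5864607
  hemisphere W, so the sign is −
Point 2:
  φ: split at 2 digits → 85° and 27.604′; 85 + 27.604/60 = 85.4600667
  S ⇒ negate
  Longitude: degrees = first 3 digits = 17, minutes = 12.98871; 17 + 12.98871/60 = 17.2164785
  hemisphere W, so the sign is −
Point 3:
  Lat: split at 2 digits → 33° and 40.8611′; 33 + 40.8611/60 = 33.6810183
  S → negative
  Longitude: split at 3 digits → 075° and 0.35425′; 75 + 0.35425/60 = 75.0059042
  E ⇒ keep positive
Point 4:
  φ: degrees = first 2 digits = 69, minutes = 52.227; 69 + 52.227/60 = 69.8704500
  N → positive
  Longitude: degrees = first 3 digits = 178, minutes = 48.5675; 178 + 48.5675/60 = 178.8094583
  hemisphere W, so the sign is −

1. 68.538383, -151.586461
2. -85.460067, -17.216479
3. -33.681018, 75.005904
4. 69.870450, -178.809458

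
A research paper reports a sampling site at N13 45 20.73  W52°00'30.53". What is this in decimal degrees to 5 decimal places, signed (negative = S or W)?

φ: 13 + 45/60 + 20.73/3600 = 13.755758
N → positive
λ: 52° + 0/60 + 30.53/3600 = 52 + 0.000000 + 0.008481 = 52.008481
hemisphere W, so the sign is −

13.75576, -52.00848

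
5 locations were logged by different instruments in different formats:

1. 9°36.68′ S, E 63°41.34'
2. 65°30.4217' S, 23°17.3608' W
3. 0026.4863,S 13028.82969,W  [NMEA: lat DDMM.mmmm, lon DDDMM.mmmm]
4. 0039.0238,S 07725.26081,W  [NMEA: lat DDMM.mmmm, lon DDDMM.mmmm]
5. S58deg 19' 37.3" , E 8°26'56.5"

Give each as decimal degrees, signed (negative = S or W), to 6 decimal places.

1. -9.611333, 63.689000
2. -65.507028, -23.289347
3. -0.441438, -130.480495
4. -0.650397, -77.421014
5. -58.327028, 8.449028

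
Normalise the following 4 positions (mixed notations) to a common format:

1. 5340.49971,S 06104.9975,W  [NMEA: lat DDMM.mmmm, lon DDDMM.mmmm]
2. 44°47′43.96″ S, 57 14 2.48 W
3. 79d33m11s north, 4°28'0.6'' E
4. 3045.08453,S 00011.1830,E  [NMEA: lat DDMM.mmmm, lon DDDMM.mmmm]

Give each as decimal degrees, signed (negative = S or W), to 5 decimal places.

Point 1:
  Lat: split at 2 digits → 53° and 40.49971′; 53 + 40.49971/60 = 53.674995
  S → negative
  Longitude: split at 3 digits → 061° and 4.9975′; 61 + 4.9975/60 = 61.083292
  hemisphere W, so the sign is −
Point 2:
  Lat: 47′ + 43.96″ = 47.73267′; 44 + 47.73267/60 = 44.795544
  hemisphere S, so the sign is −
  Lon: 57° + 14/60 + 2.48/3600 = 57 + 0.233333 + 0.000689 = 57.234022
  W → negative
Point 3:
  Lat: 79 + 33/60 + 11/3600 = 79.553056
  N → positive
  λ: 4 + 28/60 + 0.6/3600 = 4.466833
  E → positive
Point 4:
  φ: degrees = first 2 digits = 30, minutes = 45.08453; 30 + 45.08453/60 = 30.751409
  S → negative
  Lon: degrees = first 3 digits = 0, minutes = 11.183; 0 + 11.183/60 = 0.186383
  E → positive

1. -53.67500, -61.08329
2. -44.79554, -57.23402
3. 79.55306, 4.46683
4. -30.75141, 0.18638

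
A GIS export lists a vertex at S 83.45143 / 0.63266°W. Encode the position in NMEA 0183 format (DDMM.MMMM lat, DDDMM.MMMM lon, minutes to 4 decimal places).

8327.0858,S / 00037.9596,W

Latitude: fractional part 0.451430 → 27.085800 minutes
Longitude: fractional part 0.632660 → 37.959600 minutes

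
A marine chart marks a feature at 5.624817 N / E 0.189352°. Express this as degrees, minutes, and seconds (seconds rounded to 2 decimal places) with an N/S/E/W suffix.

5°37′29.34″ N, 0°11′21.67″ E

φ: 0.624817 × 60 = 37.48902′ → 37′, remainder × 60 = 29.3412″
λ: 0.189352° → 11.36112′; 0.36112 × 60 = 21.6672″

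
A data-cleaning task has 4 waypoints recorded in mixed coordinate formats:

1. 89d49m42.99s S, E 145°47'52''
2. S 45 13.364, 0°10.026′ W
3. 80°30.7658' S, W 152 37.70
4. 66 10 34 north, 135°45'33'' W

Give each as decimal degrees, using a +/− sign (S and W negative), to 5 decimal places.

Point 1:
  Latitude: 89 + 49/60 + 42.99/3600 = 89.828608
  S → negative
  Longitude: 145 + 47/60 + 52/3600 = 145.797778
  E → positive
Point 2:
  φ: 45 + 13.364/60 = 45.222733
  S ⇒ negate
  λ: 10.026′ = 0.167100°; total 0.167100
  W ⇒ negate
Point 3:
  Latitude: 80 + 30.7658/60 = 80.512763
  S → negative
  λ: 152 + 37.7/60 = 152.628333
  W ⇒ negate
Point 4:
  Lat: 10′ + 34″ = 10.56667′; 66 + 10.56667/60 = 66.176111
  N ⇒ keep positive
  Lon: 135° + 45/60 + 33/3600 = 135 + 0.750000 + 0.009167 = 135.759167
  W ⇒ negate

1. -89.82861, 145.79778
2. -45.22273, -0.16710
3. -80.51276, -152.62833
4. 66.17611, -135.75917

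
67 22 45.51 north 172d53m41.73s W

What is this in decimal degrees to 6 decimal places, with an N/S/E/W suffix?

67.379308° N, 172.894925° W

φ: 67 + 22/60 + 45.51/3600 = 67.3793083
Longitude: 172° + 53/60 + 41.73/3600 = 172 + 0.883333 + 0.011592 = 172.8949250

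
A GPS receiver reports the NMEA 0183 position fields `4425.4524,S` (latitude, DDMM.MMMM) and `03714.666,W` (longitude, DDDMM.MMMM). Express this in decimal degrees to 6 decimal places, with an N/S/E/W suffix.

φ: degrees = first 2 digits = 44, minutes = 25.4524; 44 + 25.4524/60 = 44.4242067
Longitude: degrees = first 3 digits = 37, minutes = 14.666; 37 + 14.666/60 = 37.2444333

44.424207° S, 37.244433° W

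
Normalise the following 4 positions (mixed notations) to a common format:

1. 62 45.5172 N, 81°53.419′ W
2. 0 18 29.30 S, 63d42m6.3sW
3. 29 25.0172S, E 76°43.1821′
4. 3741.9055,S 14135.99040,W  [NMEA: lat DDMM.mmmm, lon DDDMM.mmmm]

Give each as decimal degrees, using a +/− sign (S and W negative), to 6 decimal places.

Point 1:
  φ: 62 + 45.5172/60 = 62.7586200
  N ⇒ keep positive
  Lon: 81 + 53.419/60 = 81.8903167
  W → negative
Point 2:
  Latitude: 0 + 18/60 + 29.3/3600 = 0.3081389
  hemisphere S, so the sign is −
  Lon: 63° + 42/60 + 6.3/3600 = 63 + 0.700000 + 0.001750 = 63.7017500
  W ⇒ negate
Point 3:
  Lat: 25.0172′ = 0.416953°; total 29.4169533
  S → negative
  Longitude: 43.1821′ = 0.719702°; total 76.7197017
  E → positive
Point 4:
  Lat: split at 2 digits → 37° and 41.9055′; 37 + 41.9055/60 = 37.6984250
  S → negative
  λ: split at 3 digits → 141° and 35.9904′; 141 + 35.9904/60 = 141.5998400
  hemisphere W, so the sign is −

1. 62.758620, -81.890317
2. -0.308139, -63.701750
3. -29.416953, 76.719702
4. -37.698425, -141.599840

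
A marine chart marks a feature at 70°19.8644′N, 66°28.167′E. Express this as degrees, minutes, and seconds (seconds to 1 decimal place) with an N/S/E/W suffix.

70°19′51.9″ N, 66°28′10.0″ E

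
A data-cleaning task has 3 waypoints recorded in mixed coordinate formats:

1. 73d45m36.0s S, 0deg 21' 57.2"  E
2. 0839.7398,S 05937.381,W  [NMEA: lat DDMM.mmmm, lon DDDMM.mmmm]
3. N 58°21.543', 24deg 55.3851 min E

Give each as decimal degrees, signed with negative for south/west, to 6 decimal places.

1. -73.760000, 0.365889
2. -8.662330, -59.623017
3. 58.359050, 24.923085

Point 1:
  φ: 73° + 45/60 + 36/3600 = 73 + 0.750000 + 0.010000 = 73.7600000
  S → negative
  Longitude: 0° + 21/60 + 57.2/3600 = 0 + 0.350000 + 0.015889 = 0.3658889
  E → positive
Point 2:
  φ: degrees = first 2 digits = 8, minutes = 39.7398; 8 + 39.7398/60 = 8.6623300
  hemisphere S, so the sign is −
  λ: split at 3 digits → 059° and 37.381′; 59 + 37.381/60 = 59.6230167
  hemisphere W, so the sign is −
Point 3:
  Latitude: 21.543′ = 0.359050°; total 58.3590500
  N ⇒ keep positive
  λ: 55.3851′ = 0.923085°; total 24.9230850
  E → positive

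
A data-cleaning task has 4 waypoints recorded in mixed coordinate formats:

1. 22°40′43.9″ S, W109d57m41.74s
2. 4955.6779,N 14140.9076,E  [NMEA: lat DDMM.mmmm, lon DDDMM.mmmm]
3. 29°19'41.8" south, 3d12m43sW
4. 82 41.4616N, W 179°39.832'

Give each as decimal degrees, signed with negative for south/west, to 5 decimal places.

Point 1:
  Lat: 22° + 40/60 + 43.9/3600 = 22 + 0.666667 + 0.012194 = 22.678861
  S ⇒ negate
  Lon: 109° + 57/60 + 41.74/3600 = 109 + 0.950000 + 0.011594 = 109.961594
  hemisphere W, so the sign is −
Point 2:
  Lat: degrees = first 2 digits = 49, minutes = 55.6779; 49 + 55.6779/60 = 49.927965
  N ⇒ keep positive
  Lon: degrees = first 3 digits = 141, minutes = 40.9076; 141 + 40.9076/60 = 141.681793
  E ⇒ keep positive
Point 3:
  φ: 29° + 19/60 + 41.8/3600 = 29 + 0.316667 + 0.011611 = 29.328278
  S → negative
  Longitude: 3° + 12/60 + 43/3600 = 3 + 0.200000 + 0.011944 = 3.211944
  W ⇒ negate
Point 4:
  Latitude: 82 + 41.4616/60 = 82.691027
  N ⇒ keep positive
  λ: 179 + 39.832/60 = 179.663867
  W → negative

1. -22.67886, -109.96159
2. 49.92797, 141.68179
3. -29.32828, -3.21194
4. 82.69103, -179.66387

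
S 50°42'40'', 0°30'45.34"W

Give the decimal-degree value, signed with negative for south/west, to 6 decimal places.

φ: 50° + 42/60 + 40/3600 = 50 + 0.700000 + 0.011111 = 50.7111111
S → negative
Longitude: 0 + 30/60 + 45.34/3600 = 0.5125944
hemisphere W, so the sign is −

-50.711111, -0.512594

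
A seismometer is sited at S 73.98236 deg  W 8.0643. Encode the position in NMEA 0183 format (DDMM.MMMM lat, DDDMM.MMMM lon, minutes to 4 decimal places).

7358.9416,S / 00803.8580,W

Latitude: fractional part 0.982360 → 58.941600 minutes
Lon: 8° + 0.064300 × 60 = 8° 3.858000′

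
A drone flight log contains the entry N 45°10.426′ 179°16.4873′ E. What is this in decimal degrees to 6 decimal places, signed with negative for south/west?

45.173767, 179.274788

Lat: 10.426′ = 0.173767°; total 45.1737667
N ⇒ keep positive
Longitude: 179 + 16.4873/60 = 179.2747883
E ⇒ keep positive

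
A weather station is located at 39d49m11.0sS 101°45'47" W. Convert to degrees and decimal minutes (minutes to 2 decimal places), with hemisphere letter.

Lat: 49 + 11/60 = 49.1833′
Lon: seconds/60 = 0.78333; minutes = 45 + 0.78333 = 45.7833

39° 49.18′ S, 101° 45.78′ W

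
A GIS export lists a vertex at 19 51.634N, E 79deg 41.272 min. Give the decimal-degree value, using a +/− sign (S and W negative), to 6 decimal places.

19.860567, 79.687867

Lat: 19 + 51.634/60 = 19.8605667
N → positive
Longitude: 79 + 41.272/60 = 79.6878667
E → positive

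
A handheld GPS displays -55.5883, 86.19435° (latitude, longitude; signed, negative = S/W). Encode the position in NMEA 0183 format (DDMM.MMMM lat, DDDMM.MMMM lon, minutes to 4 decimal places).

5535.2980,S / 08611.6610,E

Latitude is negative → S; |value| = 55.588300
Latitude: 55° + 0.588300 × 60 = 55° 35.298000′
Longitude: minutes = (86.194350 − 86) × 60 = 11.661000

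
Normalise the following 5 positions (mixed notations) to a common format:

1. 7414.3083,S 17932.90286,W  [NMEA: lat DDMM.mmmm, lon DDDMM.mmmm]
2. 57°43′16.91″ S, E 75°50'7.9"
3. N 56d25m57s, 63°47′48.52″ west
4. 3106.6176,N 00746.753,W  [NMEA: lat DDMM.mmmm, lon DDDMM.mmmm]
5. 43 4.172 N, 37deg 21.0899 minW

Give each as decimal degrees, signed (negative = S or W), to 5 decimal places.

Point 1:
  Lat: degrees = first 2 digits = 74, minutes = 14.3083; 74 + 14.3083/60 = 74.238472
  hemisphere S, so the sign is −
  Longitude: split at 3 digits → 179° and 32.90286′; 179 + 32.90286/60 = 179.548381
  W ⇒ negate
Point 2:
  Latitude: 43′ + 16.91″ = 43.28183′; 57 + 43.28183/60 = 57.721364
  S ⇒ negate
  Lon: 75° + 50/60 + 7.9/3600 = 75 + 0.833333 + 0.002194 = 75.835528
  E ⇒ keep positive
Point 3:
  Latitude: 25′ + 57″ = 25.95000′; 56 + 25.95000/60 = 56.432500
  N ⇒ keep positive
  Lon: 47′ + 48.52″ = 47.80867′; 63 + 47.80867/60 = 63.796811
  hemisphere W, so the sign is −
Point 4:
  φ: split at 2 digits → 31° and 6.6176′; 31 + 6.6176/60 = 31.110293
  N ⇒ keep positive
  Longitude: split at 3 digits → 007° and 46.753′; 7 + 46.753/60 = 7.779217
  W ⇒ negate
Point 5:
  Lat: 4.172′ = 0.069533°; total 43.069533
  N → positive
  Longitude: 37 + 21.0899/60 = 37.351498
  W ⇒ negate

1. -74.23847, -179.54838
2. -57.72136, 75.83553
3. 56.43250, -63.79681
4. 31.11029, -7.77922
5. 43.06953, -37.35150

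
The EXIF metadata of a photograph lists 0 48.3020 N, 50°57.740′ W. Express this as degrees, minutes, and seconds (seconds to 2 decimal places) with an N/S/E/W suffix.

0°48′18.12″ N, 50°57′44.40″ W

Latitude: fractional minutes 0.30200 × 60 = 18.1200″
Longitude: 57.74000′ → 57′ and 0.74000 × 60 = 44.4000″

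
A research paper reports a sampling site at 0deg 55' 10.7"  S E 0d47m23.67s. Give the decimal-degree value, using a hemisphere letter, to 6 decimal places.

Latitude: 0 + 55/60 + 10.7/3600 = 0.9196389
Longitude: 0° + 47/60 + 23.67/3600 = 0 + 0.783333 + 0.006575 = 0.7899083

0.919639° S, 0.789908° E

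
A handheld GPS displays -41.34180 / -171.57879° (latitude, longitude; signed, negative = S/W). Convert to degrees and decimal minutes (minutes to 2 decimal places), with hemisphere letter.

41° 20.51′ S, 171° 34.73′ W

Latitude is negative → S; |value| = 41.341800
φ: fractional part 0.341800 → 20.5080 minutes
Longitude is negative → W; |value| = 171.578790
λ: 171° + 0.578790 × 60 = 171° 34.7274′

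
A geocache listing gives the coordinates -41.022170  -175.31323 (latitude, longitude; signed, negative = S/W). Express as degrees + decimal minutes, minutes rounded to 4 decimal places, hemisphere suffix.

Latitude is negative → S; |value| = 41.022170
φ: minutes = (41.022170 − 41) × 60 = 1.330200
Longitude is negative → W; |value| = 175.313230
Longitude: minutes = (175.313230 − 175) × 60 = 18.793800

41° 1.3302′ S, 175° 18.7938′ W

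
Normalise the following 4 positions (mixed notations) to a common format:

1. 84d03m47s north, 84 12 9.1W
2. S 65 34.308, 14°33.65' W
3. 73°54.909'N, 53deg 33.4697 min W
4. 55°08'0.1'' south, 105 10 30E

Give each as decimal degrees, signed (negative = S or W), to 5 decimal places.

1. 84.06306, -84.20253
2. -65.57180, -14.56083
3. 73.91515, -53.55783
4. -55.13336, 105.17500

Point 1:
  Latitude: 84 + 3/60 + 47/3600 = 84.063056
  N ⇒ keep positive
  Lon: 84 + 12/60 + 9.1/3600 = 84.202528
  W → negative
Point 2:
  Lat: 65 + 34.308/60 = 65.571800
  S ⇒ negate
  Longitude: 33.65′ = 0.560833°; total 14.560833
  W ⇒ negate
Point 3:
  φ: 54.909′ = 0.915150°; total 73.915150
  N ⇒ keep positive
  λ: 53 + 33.4697/60 = 53.557828
  W ⇒ negate
Point 4:
  Latitude: 8′ + 0.1″ = 8.00167′; 55 + 8.00167/60 = 55.133361
  S ⇒ negate
  Longitude: 105° + 10/60 + 30/3600 = 105 + 0.166667 + 0.008333 = 105.175000
  E ⇒ keep positive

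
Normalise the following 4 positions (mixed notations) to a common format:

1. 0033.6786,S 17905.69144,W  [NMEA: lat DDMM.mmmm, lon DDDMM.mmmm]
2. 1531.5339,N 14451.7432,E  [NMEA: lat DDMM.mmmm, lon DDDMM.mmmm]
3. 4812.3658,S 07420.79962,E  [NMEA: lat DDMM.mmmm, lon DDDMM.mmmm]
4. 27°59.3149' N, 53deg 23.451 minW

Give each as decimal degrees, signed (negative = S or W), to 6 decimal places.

1. -0.561310, -179.094857
2. 15.525565, 144.862387
3. -48.206097, 74.346660
4. 27.988582, -53.390850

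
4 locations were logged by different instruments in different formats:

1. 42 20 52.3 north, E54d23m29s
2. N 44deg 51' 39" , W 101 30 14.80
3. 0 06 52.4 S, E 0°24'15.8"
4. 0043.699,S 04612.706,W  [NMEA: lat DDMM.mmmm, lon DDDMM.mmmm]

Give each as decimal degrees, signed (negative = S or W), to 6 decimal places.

1. 42.347861, 54.391389
2. 44.860833, -101.504111
3. -0.114556, 0.404389
4. -0.728317, -46.211767

Point 1:
  φ: 20′ + 52.3″ = 20.87167′; 42 + 20.87167/60 = 42.3478611
  N → positive
  Lon: 54 + 23/60 + 29/3600 = 54.3913889
  E ⇒ keep positive
Point 2:
  Lat: 44 + 51/60 + 39/3600 = 44.8608333
  N → positive
  Lon: 101 + 30/60 + 14.8/3600 = 101.5041111
  W ⇒ negate
Point 3:
  Lat: 0° + 6/60 + 52.4/3600 = 0 + 0.100000 + 0.014556 = 0.1145556
  hemisphere S, so the sign is −
  Lon: 0° + 24/60 + 15.8/3600 = 0 + 0.400000 + 0.004389 = 0.4043889
  E ⇒ keep positive
Point 4:
  φ: degrees = first 2 digits = 0, minutes = 43.699; 0 + 43.699/60 = 0.7283167
  S ⇒ negate
  Longitude: degrees = first 3 digits = 46, minutes = 12.706; 46 + 12.706/60 = 46.2117667
  W → negative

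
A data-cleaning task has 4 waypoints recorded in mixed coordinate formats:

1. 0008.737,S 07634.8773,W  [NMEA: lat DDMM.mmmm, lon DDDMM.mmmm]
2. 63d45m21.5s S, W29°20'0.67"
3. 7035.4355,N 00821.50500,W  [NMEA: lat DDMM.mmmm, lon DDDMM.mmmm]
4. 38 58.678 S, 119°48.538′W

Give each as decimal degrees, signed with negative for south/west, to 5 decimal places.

1. -0.14562, -76.58129
2. -63.75597, -29.33352
3. 70.59059, -8.35842
4. -38.97797, -119.80897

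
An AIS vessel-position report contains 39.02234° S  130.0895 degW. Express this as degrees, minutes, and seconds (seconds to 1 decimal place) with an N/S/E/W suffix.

Lat: whole degrees 39; 1.34040′ → 1′ and 20.424″
Lon: 0.089500° → 5.37000′; 0.37000 × 60 = 22.200″

39°01′20.4″ S, 130°05′22.2″ W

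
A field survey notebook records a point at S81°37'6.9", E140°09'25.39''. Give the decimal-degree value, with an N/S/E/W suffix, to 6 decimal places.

81.618583° S, 140.157053° E

Latitude: 81° + 37/60 + 6.9/3600 = 81 + 0.616667 + 0.001917 = 81.6185833
Longitude: 140 + 9/60 + 25.39/3600 = 140.1570528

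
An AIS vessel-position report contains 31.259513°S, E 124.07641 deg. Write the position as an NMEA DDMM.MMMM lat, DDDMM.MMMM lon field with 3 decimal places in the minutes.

Lat: 31° + 0.259513 × 60 = 31° 15.57078′
Lon: minutes = (124.076410 − 124) × 60 = 4.58460

3115.571,S / 12404.585,E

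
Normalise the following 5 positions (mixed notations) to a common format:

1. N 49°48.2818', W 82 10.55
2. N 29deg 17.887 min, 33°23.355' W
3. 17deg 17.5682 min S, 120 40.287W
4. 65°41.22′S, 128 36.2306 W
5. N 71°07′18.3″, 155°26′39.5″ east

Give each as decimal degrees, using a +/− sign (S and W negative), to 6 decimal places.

Point 1:
  Latitude: 48.2818′ = 0.804697°; total 49.8046967
  N → positive
  Lon: 10.55′ = 0.175833°; total 82.1758333
  W ⇒ negate
Point 2:
  φ: 29 + 17.887/60 = 29.2981167
  N → positive
  λ: 33 + 23.355/60 = 33.3892500
  hemisphere W, so the sign is −
Point 3:
  Latitude: 17.5682′ = 0.292803°; total 17.2928033
  S ⇒ negate
  λ: 120 + 40.287/60 = 120.6714500
  hemisphere W, so the sign is −
Point 4:
  φ: 41.22′ = 0.687000°; total 65.6870000
  S ⇒ negate
  λ: 128 + 36.2306/60 = 128.6038433
  hemisphere W, so the sign is −
Point 5:
  φ: 71 + 7/60 + 18.3/3600 = 71.1217500
  N ⇒ keep positive
  Lon: 155° + 26/60 + 39.5/3600 = 155 + 0.433333 + 0.010972 = 155.4443056
  E → positive

1. 49.804697, -82.175833
2. 29.298117, -33.389250
3. -17.292803, -120.671450
4. -65.687000, -128.603843
5. 71.121750, 155.444306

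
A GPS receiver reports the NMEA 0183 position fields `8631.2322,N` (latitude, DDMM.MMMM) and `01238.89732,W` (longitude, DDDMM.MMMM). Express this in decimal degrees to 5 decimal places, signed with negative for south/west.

86.52054, -12.64829

φ: split at 2 digits → 86° and 31.2322′; 86 + 31.2322/60 = 86.520537
N → positive
Lon: split at 3 digits → 012° and 38.89732′; 12 + 38.89732/60 = 12.648289
hemisphere W, so the sign is −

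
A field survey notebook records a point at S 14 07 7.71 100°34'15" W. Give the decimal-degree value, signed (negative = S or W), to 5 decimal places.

φ: 14 + 7/60 + 7.71/3600 = 14.118808
S ⇒ negate
Lon: 100 + 34/60 + 15/3600 = 100.570833
W ⇒ negate

-14.11881, -100.57083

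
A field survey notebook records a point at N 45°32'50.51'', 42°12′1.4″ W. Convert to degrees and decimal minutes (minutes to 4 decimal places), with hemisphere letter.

45° 32.8418′ N, 42° 12.0233′ W

φ: seconds/60 = 0.84183; minutes = 32 + 0.84183 = 32.841833
Lon: seconds/60 = 0.02333; minutes = 12 + 0.02333 = 12.023333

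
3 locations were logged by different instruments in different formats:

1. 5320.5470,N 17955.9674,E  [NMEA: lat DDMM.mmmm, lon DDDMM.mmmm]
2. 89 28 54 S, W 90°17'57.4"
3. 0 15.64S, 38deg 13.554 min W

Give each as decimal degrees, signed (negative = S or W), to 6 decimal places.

1. 53.342450, 179.932790
2. -89.481667, -90.299278
3. -0.260667, -38.225900

Point 1:
  Latitude: degrees = first 2 digits = 53, minutes = 20.547; 53 + 20.547/60 = 53.3424500
  N → positive
  Longitude: degrees = first 3 digits = 179, minutes = 55.9674; 179 + 55.9674/60 = 179.9327900
  E ⇒ keep positive
Point 2:
  Lat: 89 + 28/60 + 54/3600 = 89.4816667
  S ⇒ negate
  λ: 17′ + 57.4″ = 17.95667′; 90 + 17.95667/60 = 90.2992778
  hemisphere W, so the sign is −
Point 3:
  Latitude: 15.64′ = 0.260667°; total 0.2606667
  hemisphere S, so the sign is −
  Lon: 13.554′ = 0.225900°; total 38.2259000
  hemisphere W, so the sign is −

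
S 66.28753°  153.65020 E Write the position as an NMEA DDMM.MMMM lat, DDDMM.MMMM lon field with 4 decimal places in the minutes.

6617.2518,S / 15339.0120,E

φ: fractional part 0.287530 → 17.251800 minutes
Longitude: minutes = (153.650200 − 153) × 60 = 39.012000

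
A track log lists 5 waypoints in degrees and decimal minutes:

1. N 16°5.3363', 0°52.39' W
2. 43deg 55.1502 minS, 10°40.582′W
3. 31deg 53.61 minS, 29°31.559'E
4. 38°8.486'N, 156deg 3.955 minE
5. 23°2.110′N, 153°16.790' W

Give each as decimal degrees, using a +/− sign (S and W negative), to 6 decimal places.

Point 1:
  Latitude: 16 + 5.3363/60 = 16.0889383
  N → positive
  λ: 0 + 52.39/60 = 0.8731667
  W → negative
Point 2:
  φ: 55.1502′ = 0.919170°; total 43.9191700
  S → negative
  Lon: 10 + 40.582/60 = 10.6763667
  W → negative
Point 3:
  Lat: 53.61′ = 0.893500°; total 31.8935000
  S ⇒ negate
  Longitude: 31.559′ = 0.525983°; total 29.5259833
  E → positive
Point 4:
  φ: 8.486′ = 0.141433°; total 38.1414333
  N ⇒ keep positive
  Lon: 3.955′ = 0.065917°; total 156.0659167
  E → positive
Point 5:
  φ: 2.11′ = 0.035167°; total 23.0351667
  N → positive
  Longitude: 153 + 16.79/60 = 153.2798333
  W ⇒ negate

1. 16.088938, -0.873167
2. -43.919170, -10.676367
3. -31.893500, 29.525983
4. 38.141433, 156.065917
5. 23.035167, -153.279833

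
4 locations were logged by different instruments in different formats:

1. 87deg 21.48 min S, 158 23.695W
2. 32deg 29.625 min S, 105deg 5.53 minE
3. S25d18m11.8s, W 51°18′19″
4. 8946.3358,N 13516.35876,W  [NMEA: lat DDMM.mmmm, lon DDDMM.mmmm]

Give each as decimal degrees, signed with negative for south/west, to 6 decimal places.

Point 1:
  φ: 87 + 21.48/60 = 87.3580000
  hemisphere S, so the sign is −
  Lon: 158 + 23.695/60 = 158.3949167
  hemisphere W, so the sign is −
Point 2:
  Latitude: 32 + 29.625/60 = 32.4937500
  hemisphere S, so the sign is −
  Longitude: 5.53′ = 0.092167°; total 105.0921667
  E ⇒ keep positive
Point 3:
  Lat: 25 + 18/60 + 11.8/3600 = 25.3032778
  S → negative
  λ: 51° + 18/60 + 19/3600 = 51 + 0.300000 + 0.005278 = 51.3052778
  hemisphere W, so the sign is −
Point 4:
  Lat: degrees = first 2 digits = 89, minutes = 46.3358; 89 + 46.3358/60 = 89.7722633
  N → positive
  λ: split at 3 digits → 135° and 16.35876′; 135 + 16.35876/60 = 135.2726460
  hemisphere W, so the sign is −

1. -87.358000, -158.394917
2. -32.493750, 105.092167
3. -25.303278, -51.305278
4. 89.772263, -135.272646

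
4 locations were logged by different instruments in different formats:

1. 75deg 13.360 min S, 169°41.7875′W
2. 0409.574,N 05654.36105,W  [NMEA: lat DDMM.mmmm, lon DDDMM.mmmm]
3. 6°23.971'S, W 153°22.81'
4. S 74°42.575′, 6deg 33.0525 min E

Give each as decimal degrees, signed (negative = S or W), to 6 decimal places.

1. -75.222667, -169.696458
2. 4.159567, -56.906018
3. -6.399517, -153.380167
4. -74.709583, 6.550875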